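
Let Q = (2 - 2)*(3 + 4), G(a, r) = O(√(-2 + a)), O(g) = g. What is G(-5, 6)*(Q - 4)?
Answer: -4*I*√7 ≈ -10.583*I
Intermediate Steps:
G(a, r) = √(-2 + a)
Q = 0 (Q = 0*7 = 0)
G(-5, 6)*(Q - 4) = √(-2 - 5)*(0 - 4) = √(-7)*(-4) = (I*√7)*(-4) = -4*I*√7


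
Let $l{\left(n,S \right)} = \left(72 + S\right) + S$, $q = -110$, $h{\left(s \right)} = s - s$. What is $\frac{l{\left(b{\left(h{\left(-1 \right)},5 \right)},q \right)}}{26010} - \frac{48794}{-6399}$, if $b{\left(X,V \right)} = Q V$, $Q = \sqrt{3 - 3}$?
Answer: $\frac{70454716}{9246555} \approx 7.6196$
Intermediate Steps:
$h{\left(s \right)} = 0$
$Q = 0$ ($Q = \sqrt{0} = 0$)
$b{\left(X,V \right)} = 0$ ($b{\left(X,V \right)} = 0 V = 0$)
$l{\left(n,S \right)} = 72 + 2 S$
$\frac{l{\left(b{\left(h{\left(-1 \right)},5 \right)},q \right)}}{26010} - \frac{48794}{-6399} = \frac{72 + 2 \left(-110\right)}{26010} - \frac{48794}{-6399} = \left(72 - 220\right) \frac{1}{26010} - - \frac{48794}{6399} = \left(-148\right) \frac{1}{26010} + \frac{48794}{6399} = - \frac{74}{13005} + \frac{48794}{6399} = \frac{70454716}{9246555}$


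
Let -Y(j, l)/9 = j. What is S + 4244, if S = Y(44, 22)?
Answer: 3848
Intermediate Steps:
Y(j, l) = -9*j
S = -396 (S = -9*44 = -396)
S + 4244 = -396 + 4244 = 3848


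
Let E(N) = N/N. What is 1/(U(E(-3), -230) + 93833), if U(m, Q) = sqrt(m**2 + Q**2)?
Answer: 93833/8804578988 - sqrt(52901)/8804578988 ≈ 1.0631e-5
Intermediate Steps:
E(N) = 1
U(m, Q) = sqrt(Q**2 + m**2)
1/(U(E(-3), -230) + 93833) = 1/(sqrt((-230)**2 + 1**2) + 93833) = 1/(sqrt(52900 + 1) + 93833) = 1/(sqrt(52901) + 93833) = 1/(93833 + sqrt(52901))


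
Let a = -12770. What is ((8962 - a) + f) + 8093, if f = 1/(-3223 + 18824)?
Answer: 465299826/15601 ≈ 29825.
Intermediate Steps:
f = 1/15601 ≈ 6.4099e-5
((8962 - a) + f) + 8093 = ((8962 - 1*(-12770)) + 1/15601) + 8093 = ((8962 + 12770) + 1/15601) + 8093 = (21732 + 1/15601) + 8093 = 339040933/15601 + 8093 = 465299826/15601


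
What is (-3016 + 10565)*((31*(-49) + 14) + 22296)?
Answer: 156951259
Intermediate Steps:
(-3016 + 10565)*((31*(-49) + 14) + 22296) = 7549*((-1519 + 14) + 22296) = 7549*(-1505 + 22296) = 7549*20791 = 156951259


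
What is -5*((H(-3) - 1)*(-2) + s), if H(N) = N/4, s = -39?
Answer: 355/2 ≈ 177.50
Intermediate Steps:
H(N) = N/4 (H(N) = N*(¼) = N/4)
-5*((H(-3) - 1)*(-2) + s) = -5*(((¼)*(-3) - 1)*(-2) - 39) = -5*((-¾ - 1)*(-2) - 39) = -5*(-7/4*(-2) - 39) = -5*(7/2 - 39) = -5*(-71/2) = 355/2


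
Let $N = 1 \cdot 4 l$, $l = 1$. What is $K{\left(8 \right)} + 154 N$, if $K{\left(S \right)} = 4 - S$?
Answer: $612$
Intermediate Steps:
$N = 4$ ($N = 1 \cdot 4 \cdot 1 = 4 \cdot 1 = 4$)
$K{\left(8 \right)} + 154 N = \left(4 - 8\right) + 154 \cdot 4 = \left(4 - 8\right) + 616 = -4 + 616 = 612$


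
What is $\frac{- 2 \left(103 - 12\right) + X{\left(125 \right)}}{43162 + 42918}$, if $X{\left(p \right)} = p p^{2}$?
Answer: $\frac{1952943}{86080} \approx 22.688$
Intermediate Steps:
$X{\left(p \right)} = p^{3}$
$\frac{- 2 \left(103 - 12\right) + X{\left(125 \right)}}{43162 + 42918} = \frac{- 2 \left(103 - 12\right) + 125^{3}}{43162 + 42918} = \frac{\left(-2\right) 91 + 1953125}{86080} = \left(-182 + 1953125\right) \frac{1}{86080} = 1952943 \cdot \frac{1}{86080} = \frac{1952943}{86080}$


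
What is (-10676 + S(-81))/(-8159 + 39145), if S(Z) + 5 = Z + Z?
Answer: -10843/30986 ≈ -0.34993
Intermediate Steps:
S(Z) = -5 + 2*Z (S(Z) = -5 + (Z + Z) = -5 + 2*Z)
(-10676 + S(-81))/(-8159 + 39145) = (-10676 + (-5 + 2*(-81)))/(-8159 + 39145) = (-10676 + (-5 - 162))/30986 = (-10676 - 167)*(1/30986) = -10843*1/30986 = -10843/30986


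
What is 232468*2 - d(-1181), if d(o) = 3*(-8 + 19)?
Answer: 464903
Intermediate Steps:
d(o) = 33 (d(o) = 3*11 = 33)
232468*2 - d(-1181) = 232468*2 - 1*33 = 464936 - 33 = 464903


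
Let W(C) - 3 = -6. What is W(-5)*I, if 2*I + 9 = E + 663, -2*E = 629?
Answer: -2037/4 ≈ -509.25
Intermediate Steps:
E = -629/2 (E = -½*629 = -629/2 ≈ -314.50)
W(C) = -3 (W(C) = 3 - 6 = -3)
I = 679/4 (I = -9/2 + (-629/2 + 663)/2 = -9/2 + (½)*(697/2) = -9/2 + 697/4 = 679/4 ≈ 169.75)
W(-5)*I = -3*679/4 = -2037/4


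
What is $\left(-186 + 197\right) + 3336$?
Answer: $3347$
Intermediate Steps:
$\left(-186 + 197\right) + 3336 = 11 + 3336 = 3347$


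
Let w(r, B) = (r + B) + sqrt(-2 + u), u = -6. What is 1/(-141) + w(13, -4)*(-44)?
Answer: -55837/141 - 88*I*sqrt(2) ≈ -396.01 - 124.45*I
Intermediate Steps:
w(r, B) = B + r + 2*I*sqrt(2) (w(r, B) = (r + B) + sqrt(-2 - 6) = (B + r) + sqrt(-8) = (B + r) + 2*I*sqrt(2) = B + r + 2*I*sqrt(2))
1/(-141) + w(13, -4)*(-44) = 1/(-141) + (-4 + 13 + 2*I*sqrt(2))*(-44) = -1/141 + (9 + 2*I*sqrt(2))*(-44) = -1/141 + (-396 - 88*I*sqrt(2)) = -55837/141 - 88*I*sqrt(2)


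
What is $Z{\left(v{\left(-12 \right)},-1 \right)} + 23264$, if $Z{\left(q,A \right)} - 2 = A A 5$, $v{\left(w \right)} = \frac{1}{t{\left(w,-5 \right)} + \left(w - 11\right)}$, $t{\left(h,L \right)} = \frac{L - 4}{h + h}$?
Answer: $23271$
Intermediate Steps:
$t{\left(h,L \right)} = \frac{-4 + L}{2 h}$
$v{\left(w \right)} = \frac{1}{-11 + w - \frac{9}{2 w}}$ ($v{\left(w \right)} = \frac{1}{\frac{-4 - 5}{2 w} + \left(w - 11\right)} = \frac{1}{\frac{1}{2} \frac{1}{w} \left(-9\right) + \left(-11 + w\right)} = \frac{1}{- \frac{9}{2 w} + \left(-11 + w\right)} = \frac{1}{-11 + w - \frac{9}{2 w}}$)
$Z{\left(q,A \right)} = 2 + 5 A^{2}$ ($Z{\left(q,A \right)} = 2 + A A 5 = 2 + A^{2} \cdot 5 = 2 + 5 A^{2}$)
$Z{\left(v{\left(-12 \right)},-1 \right)} + 23264 = \left(2 + 5 \left(-1\right)^{2}\right) + 23264 = \left(2 + 5 \cdot 1\right) + 23264 = \left(2 + 5\right) + 23264 = 7 + 23264 = 23271$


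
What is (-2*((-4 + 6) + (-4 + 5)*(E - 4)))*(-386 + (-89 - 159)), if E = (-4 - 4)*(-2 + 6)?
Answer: -43112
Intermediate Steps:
E = -32 (E = -8*4 = -32)
(-2*((-4 + 6) + (-4 + 5)*(E - 4)))*(-386 + (-89 - 159)) = (-2*((-4 + 6) + (-4 + 5)*(-32 - 4)))*(-386 + (-89 - 159)) = (-2*(2 + 1*(-36)))*(-386 - 248) = -2*(2 - 36)*(-634) = -2*(-34)*(-634) = 68*(-634) = -43112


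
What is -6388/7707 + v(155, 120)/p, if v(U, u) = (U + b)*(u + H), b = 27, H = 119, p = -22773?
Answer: -160237670/58503837 ≈ -2.7389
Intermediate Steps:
v(U, u) = (27 + U)*(119 + u) (v(U, u) = (U + 27)*(u + 119) = (27 + U)*(119 + u))
-6388/7707 + v(155, 120)/p = -6388/7707 + (3213 + 27*120 + 119*155 + 155*120)/(-22773) = -6388*1/7707 + (3213 + 3240 + 18445 + 18600)*(-1/22773) = -6388/7707 + 43498*(-1/22773) = -6388/7707 - 43498/22773 = -160237670/58503837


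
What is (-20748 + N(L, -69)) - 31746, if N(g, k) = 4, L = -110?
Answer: -52490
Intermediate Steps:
(-20748 + N(L, -69)) - 31746 = (-20748 + 4) - 31746 = -20744 - 31746 = -52490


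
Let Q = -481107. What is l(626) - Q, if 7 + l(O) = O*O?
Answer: 872976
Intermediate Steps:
l(O) = -7 + O² (l(O) = -7 + O*O = -7 + O²)
l(626) - Q = (-7 + 626²) - 1*(-481107) = (-7 + 391876) + 481107 = 391869 + 481107 = 872976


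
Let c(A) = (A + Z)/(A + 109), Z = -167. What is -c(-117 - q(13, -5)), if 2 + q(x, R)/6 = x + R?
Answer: -80/11 ≈ -7.2727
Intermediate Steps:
q(x, R) = -12 + 6*R + 6*x (q(x, R) = -12 + 6*(x + R) = -12 + 6*(R + x) = -12 + (6*R + 6*x) = -12 + 6*R + 6*x)
c(A) = (-167 + A)/(109 + A) (c(A) = (A - 167)/(A + 109) = (-167 + A)/(109 + A))
-c(-117 - q(13, -5)) = -(-167 + (-117 - (-12 + 6*(-5) + 6*13)))/(109 + (-117 - (-12 + 6*(-5) + 6*13))) = -(-167 + (-117 - (-12 - 30 + 78)))/(109 + (-117 - (-12 - 30 + 78))) = -(-167 + (-117 - 1*36))/(109 + (-117 - 1*36)) = -(-167 + (-117 - 36))/(109 + (-117 - 36)) = -(-167 - 153)/(109 - 153) = -(-320)/(-44) = -(-1)*(-320)/44 = -1*80/11 = -80/11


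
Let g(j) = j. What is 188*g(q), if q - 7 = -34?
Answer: -5076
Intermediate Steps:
q = -27 (q = 7 - 34 = -27)
188*g(q) = 188*(-27) = -5076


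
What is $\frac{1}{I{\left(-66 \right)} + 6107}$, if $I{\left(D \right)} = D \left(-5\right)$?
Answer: $\frac{1}{6437} \approx 0.00015535$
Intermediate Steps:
$I{\left(D \right)} = - 5 D$
$\frac{1}{I{\left(-66 \right)} + 6107} = \frac{1}{\left(-5\right) \left(-66\right) + 6107} = \frac{1}{330 + 6107} = \frac{1}{6437}$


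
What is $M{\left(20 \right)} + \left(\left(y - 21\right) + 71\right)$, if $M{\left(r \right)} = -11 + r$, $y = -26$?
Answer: $33$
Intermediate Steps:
$M{\left(20 \right)} + \left(\left(y - 21\right) + 71\right) = \left(-11 + 20\right) + \left(\left(-26 - 21\right) + 71\right) = 9 + \left(-47 + 71\right) = 9 + 24 = 33$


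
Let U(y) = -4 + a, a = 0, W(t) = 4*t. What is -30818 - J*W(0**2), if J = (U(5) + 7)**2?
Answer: -30818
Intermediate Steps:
U(y) = -4 (U(y) = -4 + 0 = -4)
J = 9 (J = (-4 + 7)**2 = 3**2 = 9)
-30818 - J*W(0**2) = -30818 - 9*4*0**2 = -30818 - 9*4*0 = -30818 - 9*0 = -30818 - 1*0 = -30818 + 0 = -30818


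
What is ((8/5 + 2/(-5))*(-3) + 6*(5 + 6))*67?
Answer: 20904/5 ≈ 4180.8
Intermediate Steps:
((8/5 + 2/(-5))*(-3) + 6*(5 + 6))*67 = ((8*(1/5) + 2*(-1/5))*(-3) + 6*11)*67 = ((8/5 - 2/5)*(-3) + 66)*67 = ((6/5)*(-3) + 66)*67 = (-18/5 + 66)*67 = (312/5)*67 = 20904/5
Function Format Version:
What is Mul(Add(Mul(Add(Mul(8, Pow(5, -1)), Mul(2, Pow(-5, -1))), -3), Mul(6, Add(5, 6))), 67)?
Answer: Rational(20904, 5) ≈ 4180.8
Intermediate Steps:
Mul(Add(Mul(Add(Mul(8, Pow(5, -1)), Mul(2, Pow(-5, -1))), -3), Mul(6, Add(5, 6))), 67) = Mul(Add(Mul(Add(Mul(8, Rational(1, 5)), Mul(2, Rational(-1, 5))), -3), Mul(6, 11)), 67) = Mul(Add(Mul(Add(Rational(8, 5), Rational(-2, 5)), -3), 66), 67) = Mul(Add(Mul(Rational(6, 5), -3), 66), 67) = Mul(Add(Rational(-18, 5), 66), 67) = Mul(Rational(312, 5), 67) = Rational(20904, 5)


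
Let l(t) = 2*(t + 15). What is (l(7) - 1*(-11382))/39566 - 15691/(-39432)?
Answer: 535690069/780083256 ≈ 0.68671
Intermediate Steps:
l(t) = 30 + 2*t (l(t) = 2*(15 + t) = 30 + 2*t)
(l(7) - 1*(-11382))/39566 - 15691/(-39432) = ((30 + 2*7) - 1*(-11382))/39566 - 15691/(-39432) = ((30 + 14) + 11382)*(1/39566) - 15691*(-1/39432) = (44 + 11382)*(1/39566) + 15691/39432 = 11426*(1/39566) + 15691/39432 = 5713/19783 + 15691/39432 = 535690069/780083256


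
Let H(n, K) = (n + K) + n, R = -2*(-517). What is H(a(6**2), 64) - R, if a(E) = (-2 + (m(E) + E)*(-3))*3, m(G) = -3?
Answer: -1576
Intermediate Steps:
R = 1034
a(E) = 21 - 9*E (a(E) = (-2 + (-3 + E)*(-3))*3 = (-2 + (9 - 3*E))*3 = (7 - 3*E)*3 = 21 - 9*E)
H(n, K) = K + 2*n (H(n, K) = (K + n) + n = K + 2*n)
H(a(6**2), 64) - R = (64 + 2*(21 - 9*6**2)) - 1*1034 = (64 + 2*(21 - 9*36)) - 1034 = (64 + 2*(21 - 324)) - 1034 = (64 + 2*(-303)) - 1034 = (64 - 606) - 1034 = -542 - 1034 = -1576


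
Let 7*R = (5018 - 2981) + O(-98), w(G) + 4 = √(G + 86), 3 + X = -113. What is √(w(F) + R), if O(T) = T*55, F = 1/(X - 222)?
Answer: √(-326508 + 26*√58134)/26 ≈ 21.765*I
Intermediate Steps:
X = -116 (X = -3 - 113 = -116)
F = -1/338 (F = 1/(-116 - 222) = 1/(-338) = -1/338 ≈ -0.0029586)
O(T) = 55*T
w(G) = -4 + √(86 + G) (w(G) = -4 + √(G + 86) = -4 + √(86 + G))
R = -479 (R = ((5018 - 2981) + 55*(-98))/7 = (2037 - 5390)/7 = (⅐)*(-3353) = -479)
√(w(F) + R) = √((-4 + √(86 - 1/338)) - 479) = √((-4 + √(29067/338)) - 479) = √((-4 + √58134/26) - 479) = √(-483 + √58134/26)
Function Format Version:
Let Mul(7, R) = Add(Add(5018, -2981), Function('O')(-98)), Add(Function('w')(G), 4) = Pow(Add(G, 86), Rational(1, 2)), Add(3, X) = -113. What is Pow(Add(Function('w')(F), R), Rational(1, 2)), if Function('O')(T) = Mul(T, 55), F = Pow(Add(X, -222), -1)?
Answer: Mul(Rational(1, 26), Pow(Add(-326508, Mul(26, Pow(58134, Rational(1, 2)))), Rational(1, 2))) ≈ Mul(21.765, I)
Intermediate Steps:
X = -116 (X = Add(-3, -113) = -116)
F = Rational(-1, 338) (F = Pow(Add(-116, -222), -1) = Pow(-338, -1) = Rational(-1, 338) ≈ -0.0029586)
Function('O')(T) = Mul(55, T)
Function('w')(G) = Add(-4, Pow(Add(86, G), Rational(1, 2))) (Function('w')(G) = Add(-4, Pow(Add(G, 86), Rational(1, 2))) = Add(-4, Pow(Add(86, G), Rational(1, 2))))
R = -479 (R = Mul(Rational(1, 7), Add(Add(5018, -2981), Mul(55, -98))) = Mul(Rational(1, 7), Add(2037, -5390)) = Mul(Rational(1, 7), -3353) = -479)
Pow(Add(Function('w')(F), R), Rational(1, 2)) = Pow(Add(Add(-4, Pow(Add(86, Rational(-1, 338)), Rational(1, 2))), -479), Rational(1, 2)) = Pow(Add(Add(-4, Pow(Rational(29067, 338), Rational(1, 2))), -479), Rational(1, 2)) = Pow(Add(Add(-4, Mul(Rational(1, 26), Pow(58134, Rational(1, 2)))), -479), Rational(1, 2)) = Pow(Add(-483, Mul(Rational(1, 26), Pow(58134, Rational(1, 2)))), Rational(1, 2))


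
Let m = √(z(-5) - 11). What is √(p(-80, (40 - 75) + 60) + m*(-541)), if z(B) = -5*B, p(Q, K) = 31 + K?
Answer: √(56 - 541*√14) ≈ 44.365*I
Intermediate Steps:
m = √14 (m = √(-5*(-5) - 11) = √(25 - 11) = √14 ≈ 3.7417)
√(p(-80, (40 - 75) + 60) + m*(-541)) = √((31 + ((40 - 75) + 60)) + √14*(-541)) = √((31 + (-35 + 60)) - 541*√14) = √((31 + 25) - 541*√14) = √(56 - 541*√14)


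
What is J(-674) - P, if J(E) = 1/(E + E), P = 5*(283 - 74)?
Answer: -1408661/1348 ≈ -1045.0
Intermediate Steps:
P = 1045 (P = 5*209 = 1045)
J(E) = 1/(2*E)
J(-674) - P = (½)/(-674) - 1*1045 = (½)*(-1/674) - 1045 = -1/1348 - 1045 = -1408661/1348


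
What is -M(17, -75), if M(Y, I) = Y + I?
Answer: 58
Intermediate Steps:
M(Y, I) = I + Y
-M(17, -75) = -(-75 + 17) = -1*(-58) = 58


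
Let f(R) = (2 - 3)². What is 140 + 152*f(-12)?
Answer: 292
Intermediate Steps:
f(R) = 1 (f(R) = (-1)² = 1)
140 + 152*f(-12) = 140 + 152*1 = 140 + 152 = 292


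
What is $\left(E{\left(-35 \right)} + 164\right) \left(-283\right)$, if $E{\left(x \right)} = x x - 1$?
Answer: $-392804$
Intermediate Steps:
$E{\left(x \right)} = -1 + x^{2}$ ($E{\left(x \right)} = x^{2} - 1 = -1 + x^{2}$)
$\left(E{\left(-35 \right)} + 164\right) \left(-283\right) = \left(\left(-1 + \left(-35\right)^{2}\right) + 164\right) \left(-283\right) = \left(\left(-1 + 1225\right) + 164\right) \left(-283\right) = \left(1224 + 164\right) \left(-283\right) = 1388 \left(-283\right) = -392804$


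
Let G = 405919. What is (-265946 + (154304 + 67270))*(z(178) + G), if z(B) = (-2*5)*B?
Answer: -17932455708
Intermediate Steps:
z(B) = -10*B
(-265946 + (154304 + 67270))*(z(178) + G) = (-265946 + (154304 + 67270))*(-10*178 + 405919) = (-265946 + 221574)*(-1780 + 405919) = -44372*404139 = -17932455708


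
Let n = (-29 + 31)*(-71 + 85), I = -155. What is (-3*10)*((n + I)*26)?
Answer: 99060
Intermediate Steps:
n = 28 (n = 2*14 = 28)
(-3*10)*((n + I)*26) = (-3*10)*((28 - 155)*26) = -(-3810)*26 = -30*(-3302) = 99060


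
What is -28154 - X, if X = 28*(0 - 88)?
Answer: -25690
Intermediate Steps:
X = -2464 (X = 28*(-88) = -2464)
-28154 - X = -28154 - 1*(-2464) = -28154 + 2464 = -25690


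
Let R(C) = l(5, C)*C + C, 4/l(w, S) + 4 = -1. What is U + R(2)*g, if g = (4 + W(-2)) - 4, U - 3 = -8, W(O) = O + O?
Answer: -33/5 ≈ -6.6000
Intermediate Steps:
W(O) = 2*O
l(w, S) = -⅘ (l(w, S) = 4/(-4 - 1) = 4/(-5) = 4*(-⅕) = -⅘)
U = -5 (U = 3 - 8 = -5)
g = -4 (g = (4 + 2*(-2)) - 4 = (4 - 4) - 4 = 0 - 4 = -4)
R(C) = C/5 (R(C) = -4*C/5 + C = C/5)
U + R(2)*g = -5 + ((⅕)*2)*(-4) = -5 + (⅖)*(-4) = -5 - 8/5 = -33/5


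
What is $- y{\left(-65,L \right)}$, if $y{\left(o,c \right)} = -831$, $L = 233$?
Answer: $831$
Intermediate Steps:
$- y{\left(-65,L \right)} = \left(-1\right) \left(-831\right) = 831$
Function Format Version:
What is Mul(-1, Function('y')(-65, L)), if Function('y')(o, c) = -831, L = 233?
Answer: 831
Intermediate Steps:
Mul(-1, Function('y')(-65, L)) = Mul(-1, -831) = 831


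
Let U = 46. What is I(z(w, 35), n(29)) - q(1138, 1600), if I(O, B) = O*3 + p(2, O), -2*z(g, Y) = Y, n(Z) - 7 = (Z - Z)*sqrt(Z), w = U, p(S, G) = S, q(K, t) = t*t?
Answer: -5120101/2 ≈ -2.5601e+6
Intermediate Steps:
q(K, t) = t**2
w = 46
n(Z) = 7 (n(Z) = 7 + (Z - Z)*sqrt(Z) = 7 + 0*sqrt(Z) = 7 + 0 = 7)
z(g, Y) = -Y/2
I(O, B) = 2 + 3*O (I(O, B) = O*3 + 2 = 3*O + 2 = 2 + 3*O)
I(z(w, 35), n(29)) - q(1138, 1600) = (2 + 3*(-1/2*35)) - 1*1600**2 = (2 + 3*(-35/2)) - 1*2560000 = (2 - 105/2) - 2560000 = -101/2 - 2560000 = -5120101/2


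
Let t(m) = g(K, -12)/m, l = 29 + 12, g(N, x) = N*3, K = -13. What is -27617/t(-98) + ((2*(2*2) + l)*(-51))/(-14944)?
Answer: -40445330443/582816 ≈ -69396.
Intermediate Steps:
g(N, x) = 3*N
l = 41
t(m) = -39/m (t(m) = (3*(-13))/m = -39/m)
-27617/t(-98) + ((2*(2*2) + l)*(-51))/(-14944) = -27617/((-39/(-98))) + ((2*(2*2) + 41)*(-51))/(-14944) = -27617/((-39*(-1/98))) + ((2*4 + 41)*(-51))*(-1/14944) = -27617/39/98 + ((8 + 41)*(-51))*(-1/14944) = -27617*98/39 + (49*(-51))*(-1/14944) = -2706466/39 - 2499*(-1/14944) = -2706466/39 + 2499/14944 = -40445330443/582816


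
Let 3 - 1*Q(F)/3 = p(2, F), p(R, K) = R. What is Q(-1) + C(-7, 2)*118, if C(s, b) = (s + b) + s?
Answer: -1413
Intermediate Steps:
Q(F) = 3 (Q(F) = 9 - 3*2 = 9 - 6 = 3)
C(s, b) = b + 2*s (C(s, b) = (b + s) + s = b + 2*s)
Q(-1) + C(-7, 2)*118 = 3 + (2 + 2*(-7))*118 = 3 + (2 - 14)*118 = 3 - 12*118 = 3 - 1416 = -1413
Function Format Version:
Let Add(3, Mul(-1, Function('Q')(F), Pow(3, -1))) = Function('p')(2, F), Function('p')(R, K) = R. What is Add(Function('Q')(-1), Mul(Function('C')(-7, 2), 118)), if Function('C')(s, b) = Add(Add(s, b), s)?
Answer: -1413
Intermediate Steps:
Function('Q')(F) = 3 (Function('Q')(F) = Add(9, Mul(-3, 2)) = Add(9, -6) = 3)
Function('C')(s, b) = Add(b, Mul(2, s)) (Function('C')(s, b) = Add(Add(b, s), s) = Add(b, Mul(2, s)))
Add(Function('Q')(-1), Mul(Function('C')(-7, 2), 118)) = Add(3, Mul(Add(2, Mul(2, -7)), 118)) = Add(3, Mul(Add(2, -14), 118)) = Add(3, Mul(-12, 118)) = Add(3, -1416) = -1413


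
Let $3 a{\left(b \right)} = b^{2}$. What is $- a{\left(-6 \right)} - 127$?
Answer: $-139$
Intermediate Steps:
$a{\left(b \right)} = \frac{b^{2}}{3}$
$- a{\left(-6 \right)} - 127 = - \frac{\left(-6\right)^{2}}{3} - 127 = - \frac{36}{3} - 127 = \left(-1\right) 12 - 127 = -12 - 127 = -139$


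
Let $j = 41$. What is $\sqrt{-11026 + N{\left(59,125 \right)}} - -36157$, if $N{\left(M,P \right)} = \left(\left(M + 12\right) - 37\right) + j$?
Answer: $36157 + i \sqrt{10951} \approx 36157.0 + 104.65 i$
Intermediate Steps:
$N{\left(M,P \right)} = 16 + M$ ($N{\left(M,P \right)} = \left(\left(M + 12\right) - 37\right) + 41 = \left(\left(12 + M\right) - 37\right) + 41 = \left(-25 + M\right) + 41 = 16 + M$)
$\sqrt{-11026 + N{\left(59,125 \right)}} - -36157 = \sqrt{-11026 + \left(16 + 59\right)} - -36157 = \sqrt{-11026 + 75} + 36157 = \sqrt{-10951} + 36157 = i \sqrt{10951} + 36157 = 36157 + i \sqrt{10951}$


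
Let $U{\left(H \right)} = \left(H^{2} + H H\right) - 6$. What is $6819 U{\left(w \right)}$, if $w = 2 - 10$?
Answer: $831918$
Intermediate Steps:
$w = -8$ ($w = 2 - 10 = -8$)
$U{\left(H \right)} = -6 + 2 H^{2}$ ($U{\left(H \right)} = \left(H^{2} + H^{2}\right) - 6 = 2 H^{2} - 6 = -6 + 2 H^{2}$)
$6819 U{\left(w \right)} = 6819 \left(-6 + 2 \left(-8\right)^{2}\right) = 6819 \left(-6 + 2 \cdot 64\right) = 6819 \left(-6 + 128\right) = 6819 \cdot 122 = 831918$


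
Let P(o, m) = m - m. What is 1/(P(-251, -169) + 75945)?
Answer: 1/75945 ≈ 1.3167e-5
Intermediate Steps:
P(o, m) = 0
1/(P(-251, -169) + 75945) = 1/(0 + 75945) = 1/75945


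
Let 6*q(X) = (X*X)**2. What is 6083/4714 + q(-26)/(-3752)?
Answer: -126077773/6632598 ≈ -19.009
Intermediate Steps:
q(X) = X**4/6 (q(X) = (X*X)**2/6 = (X**2)**2/6 = X**4/6)
6083/4714 + q(-26)/(-3752) = 6083/4714 + ((1/6)*(-26)**4)/(-3752) = 6083*(1/4714) + ((1/6)*456976)*(-1/3752) = 6083/4714 + (228488/3)*(-1/3752) = 6083/4714 - 28561/1407 = -126077773/6632598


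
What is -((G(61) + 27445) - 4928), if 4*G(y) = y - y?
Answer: -22517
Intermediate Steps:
G(y) = 0 (G(y) = (y - y)/4 = (¼)*0 = 0)
-((G(61) + 27445) - 4928) = -((0 + 27445) - 4928) = -(27445 - 4928) = -1*22517 = -22517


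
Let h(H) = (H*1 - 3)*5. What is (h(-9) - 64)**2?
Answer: 15376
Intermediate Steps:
h(H) = -15 + 5*H (h(H) = (H - 3)*5 = (-3 + H)*5 = -15 + 5*H)
(h(-9) - 64)**2 = ((-15 + 5*(-9)) - 64)**2 = ((-15 - 45) - 64)**2 = (-60 - 64)**2 = (-124)**2 = 15376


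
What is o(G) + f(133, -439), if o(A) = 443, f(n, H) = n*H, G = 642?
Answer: -57944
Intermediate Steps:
f(n, H) = H*n
o(G) + f(133, -439) = 443 - 439*133 = 443 - 58387 = -57944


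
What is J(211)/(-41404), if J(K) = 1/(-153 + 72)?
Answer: 1/3353724 ≈ 2.9818e-7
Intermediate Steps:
J(K) = -1/81 (J(K) = 1/(-81) = -1/81)
J(211)/(-41404) = -1/81/(-41404) = -1/81*(-1/41404) = 1/3353724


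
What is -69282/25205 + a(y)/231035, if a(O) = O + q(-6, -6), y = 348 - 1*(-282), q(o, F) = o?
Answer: -639633558/232929487 ≈ -2.7460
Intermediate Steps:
y = 630 (y = 348 + 282 = 630)
a(O) = -6 + O (a(O) = O - 6 = -6 + O)
-69282/25205 + a(y)/231035 = -69282/25205 + (-6 + 630)/231035 = -69282*1/25205 + 624*(1/231035) = -69282/25205 + 624/231035 = -639633558/232929487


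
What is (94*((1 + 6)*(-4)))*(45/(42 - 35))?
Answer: -16920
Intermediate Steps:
(94*((1 + 6)*(-4)))*(45/(42 - 35)) = (94*(7*(-4)))*(45/7) = (94*(-28))*(45*(1/7)) = -2632*45/7 = -16920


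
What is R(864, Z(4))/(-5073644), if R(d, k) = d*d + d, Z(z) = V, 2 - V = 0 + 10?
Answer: -186840/1268411 ≈ -0.14730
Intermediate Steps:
V = -8 (V = 2 - (0 + 10) = 2 - 1*10 = 2 - 10 = -8)
Z(z) = -8
R(d, k) = d + d² (R(d, k) = d² + d = d + d²)
R(864, Z(4))/(-5073644) = (864*(1 + 864))/(-5073644) = (864*865)*(-1/5073644) = 747360*(-1/5073644) = -186840/1268411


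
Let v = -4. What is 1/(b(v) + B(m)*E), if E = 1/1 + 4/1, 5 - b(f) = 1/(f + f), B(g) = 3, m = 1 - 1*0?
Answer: 8/161 ≈ 0.049689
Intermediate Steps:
m = 1 (m = 1 + 0 = 1)
b(f) = 5 - 1/(2*f) (b(f) = 5 - 1/(f + f) = 5 - 1/(2*f))
E = 5 (E = 1*1 + 4*1 = 1 + 4 = 5)
1/(b(v) + B(m)*E) = 1/((5 - ½/(-4)) + 3*5) = 1/((5 - ½*(-¼)) + 15) = 1/((5 + ⅛) + 15) = 1/(41/8 + 15) = 1/(161/8) = 8/161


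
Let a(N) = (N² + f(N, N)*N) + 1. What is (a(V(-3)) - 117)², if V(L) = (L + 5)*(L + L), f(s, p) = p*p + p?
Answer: 2421136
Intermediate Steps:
f(s, p) = p + p² (f(s, p) = p² + p = p + p²)
V(L) = 2*L*(5 + L) (V(L) = (5 + L)*(2*L) = 2*L*(5 + L))
a(N) = 1 + N² + N²*(1 + N) (a(N) = (N² + (N*(1 + N))*N) + 1 = (N² + N²*(1 + N)) + 1 = 1 + N² + N²*(1 + N))
(a(V(-3)) - 117)² = ((1 + (2*(-3)*(5 - 3))³ + 2*(2*(-3)*(5 - 3))²) - 117)² = ((1 + (2*(-3)*2)³ + 2*(2*(-3)*2)²) - 117)² = ((1 + (-12)³ + 2*(-12)²) - 117)² = ((1 - 1728 + 2*144) - 117)² = ((1 - 1728 + 288) - 117)² = (-1439 - 117)² = (-1556)² = 2421136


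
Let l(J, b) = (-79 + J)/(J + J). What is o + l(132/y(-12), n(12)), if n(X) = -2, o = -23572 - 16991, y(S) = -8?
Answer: -2676967/66 ≈ -40560.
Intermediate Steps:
o = -40563
l(J, b) = (-79 + J)/(2*J) (l(J, b) = (-79 + J)/((2*J)) = (-79 + J)*(1/(2*J)) = (-79 + J)/(2*J))
o + l(132/y(-12), n(12)) = -40563 + (-79 + 132/(-8))/(2*((132/(-8)))) = -40563 + (-79 + 132*(-⅛))/(2*((132*(-⅛)))) = -40563 + (-79 - 33/2)/(2*(-33/2)) = -40563 + (½)*(-2/33)*(-191/2) = -40563 + 191/66 = -2676967/66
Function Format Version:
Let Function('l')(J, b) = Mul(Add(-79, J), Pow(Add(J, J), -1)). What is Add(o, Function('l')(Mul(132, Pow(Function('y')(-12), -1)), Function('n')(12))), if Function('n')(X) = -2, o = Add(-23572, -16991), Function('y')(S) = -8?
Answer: Rational(-2676967, 66) ≈ -40560.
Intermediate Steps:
o = -40563
Function('l')(J, b) = Mul(Rational(1, 2), Pow(J, -1), Add(-79, J)) (Function('l')(J, b) = Mul(Add(-79, J), Pow(Mul(2, J), -1)) = Mul(Add(-79, J), Mul(Rational(1, 2), Pow(J, -1))) = Mul(Rational(1, 2), Pow(J, -1), Add(-79, J)))
Add(o, Function('l')(Mul(132, Pow(Function('y')(-12), -1)), Function('n')(12))) = Add(-40563, Mul(Rational(1, 2), Pow(Mul(132, Pow(-8, -1)), -1), Add(-79, Mul(132, Pow(-8, -1))))) = Add(-40563, Mul(Rational(1, 2), Pow(Mul(132, Rational(-1, 8)), -1), Add(-79, Mul(132, Rational(-1, 8))))) = Add(-40563, Mul(Rational(1, 2), Pow(Rational(-33, 2), -1), Add(-79, Rational(-33, 2)))) = Add(-40563, Mul(Rational(1, 2), Rational(-2, 33), Rational(-191, 2))) = Add(-40563, Rational(191, 66)) = Rational(-2676967, 66)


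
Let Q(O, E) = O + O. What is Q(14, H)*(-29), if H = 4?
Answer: -812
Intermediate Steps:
Q(O, E) = 2*O
Q(14, H)*(-29) = (2*14)*(-29) = 28*(-29) = -812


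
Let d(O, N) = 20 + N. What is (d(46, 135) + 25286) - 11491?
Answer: 13950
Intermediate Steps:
(d(46, 135) + 25286) - 11491 = ((20 + 135) + 25286) - 11491 = (155 + 25286) - 11491 = 25441 - 11491 = 13950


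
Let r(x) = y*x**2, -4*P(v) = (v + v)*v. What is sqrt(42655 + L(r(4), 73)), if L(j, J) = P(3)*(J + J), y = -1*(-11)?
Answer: sqrt(41998) ≈ 204.93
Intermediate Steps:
y = 11
P(v) = -v**2/2 (P(v) = -(v + v)*v/4 = -2*v*v/4 = -v**2/2)
r(x) = 11*x**2
L(j, J) = -9*J (L(j, J) = (-1/2*3**2)*(J + J) = (-1/2*9)*(2*J) = -9*J)
sqrt(42655 + L(r(4), 73)) = sqrt(42655 - 9*73) = sqrt(42655 - 657) = sqrt(41998)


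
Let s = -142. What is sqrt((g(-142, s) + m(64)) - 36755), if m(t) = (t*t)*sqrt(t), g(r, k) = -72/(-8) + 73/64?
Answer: I*sqrt(254519)/8 ≈ 63.062*I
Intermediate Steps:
g(r, k) = 649/64 (g(r, k) = -72*(-1/8) + 73*(1/64) = 9 + 73/64 = 649/64)
m(t) = t**(5/2) (m(t) = t**2*sqrt(t) = t**(5/2))
sqrt((g(-142, s) + m(64)) - 36755) = sqrt((649/64 + 64**(5/2)) - 36755) = sqrt((649/64 + 32768) - 36755) = sqrt(2097801/64 - 36755) = sqrt(-254519/64) = I*sqrt(254519)/8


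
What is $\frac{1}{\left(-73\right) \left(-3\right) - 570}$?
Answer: $- \frac{1}{351} \approx -0.002849$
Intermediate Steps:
$\frac{1}{\left(-73\right) \left(-3\right) - 570} = \frac{1}{219 - 570} = \frac{1}{-351} = - \frac{1}{351}$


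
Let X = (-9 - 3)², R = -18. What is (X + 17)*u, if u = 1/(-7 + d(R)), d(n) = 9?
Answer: 161/2 ≈ 80.500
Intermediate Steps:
X = 144 (X = (-12)² = 144)
u = ½ (u = 1/(-7 + 9) = 1/2 = ½ ≈ 0.50000)
(X + 17)*u = (144 + 17)*(½) = 161*(½) = 161/2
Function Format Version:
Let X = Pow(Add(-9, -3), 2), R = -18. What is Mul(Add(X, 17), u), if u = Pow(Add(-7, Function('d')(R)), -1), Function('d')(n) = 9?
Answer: Rational(161, 2) ≈ 80.500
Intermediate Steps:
X = 144 (X = Pow(-12, 2) = 144)
u = Rational(1, 2) (u = Pow(Add(-7, 9), -1) = Pow(2, -1) = Rational(1, 2) ≈ 0.50000)
Mul(Add(X, 17), u) = Mul(Add(144, 17), Rational(1, 2)) = Mul(161, Rational(1, 2)) = Rational(161, 2)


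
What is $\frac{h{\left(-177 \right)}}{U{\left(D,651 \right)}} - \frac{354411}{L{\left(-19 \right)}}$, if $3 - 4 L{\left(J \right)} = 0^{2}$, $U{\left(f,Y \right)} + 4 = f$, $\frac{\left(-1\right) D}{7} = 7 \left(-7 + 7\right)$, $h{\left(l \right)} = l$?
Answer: $- \frac{1890015}{4} \approx -4.725 \cdot 10^{5}$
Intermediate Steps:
$D = 0$ ($D = - 7 \cdot 7 \left(-7 + 7\right) = - 7 \cdot 7 \cdot 0 = \left(-7\right) 0 = 0$)
$U{\left(f,Y \right)} = -4 + f$
$L{\left(J \right)} = \frac{3}{4}$ ($L{\left(J \right)} = \frac{3}{4} - \frac{0^{2}}{4} = \frac{3}{4} - 0 = \frac{3}{4} + 0 = \frac{3}{4}$)
$\frac{h{\left(-177 \right)}}{U{\left(D,651 \right)}} - \frac{354411}{L{\left(-19 \right)}} = - \frac{177}{-4 + 0} - \frac{354411}{\frac{3}{4}} = - \frac{177}{-4} - 472548 = \left(-177\right) \left(- \frac{1}{4}\right) - 472548 = \frac{177}{4} - 472548 = - \frac{1890015}{4}$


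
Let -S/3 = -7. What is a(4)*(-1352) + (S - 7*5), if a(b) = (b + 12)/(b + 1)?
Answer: -21702/5 ≈ -4340.4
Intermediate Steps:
S = 21 (S = -3*(-7) = 21)
a(b) = (12 + b)/(1 + b)
a(4)*(-1352) + (S - 7*5) = ((12 + 4)/(1 + 4))*(-1352) + (21 - 7*5) = (16/5)*(-1352) + (21 - 35) = ((⅕)*16)*(-1352) - 14 = (16/5)*(-1352) - 14 = -21632/5 - 14 = -21702/5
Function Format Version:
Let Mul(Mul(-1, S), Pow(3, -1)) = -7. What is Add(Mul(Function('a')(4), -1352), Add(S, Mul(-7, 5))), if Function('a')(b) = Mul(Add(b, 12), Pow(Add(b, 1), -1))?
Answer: Rational(-21702, 5) ≈ -4340.4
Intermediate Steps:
S = 21 (S = Mul(-3, -7) = 21)
Function('a')(b) = Mul(Pow(Add(1, b), -1), Add(12, b)) (Function('a')(b) = Mul(Add(12, b), Pow(Add(1, b), -1)) = Mul(Pow(Add(1, b), -1), Add(12, b)))
Add(Mul(Function('a')(4), -1352), Add(S, Mul(-7, 5))) = Add(Mul(Mul(Pow(Add(1, 4), -1), Add(12, 4)), -1352), Add(21, Mul(-7, 5))) = Add(Mul(Mul(Pow(5, -1), 16), -1352), Add(21, -35)) = Add(Mul(Mul(Rational(1, 5), 16), -1352), -14) = Add(Mul(Rational(16, 5), -1352), -14) = Add(Rational(-21632, 5), -14) = Rational(-21702, 5)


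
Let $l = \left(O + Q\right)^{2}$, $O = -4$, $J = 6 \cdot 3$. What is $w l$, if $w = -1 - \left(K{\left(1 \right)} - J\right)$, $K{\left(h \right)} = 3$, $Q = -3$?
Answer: $686$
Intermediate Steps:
$J = 18$
$l = 49$ ($l = \left(-4 - 3\right)^{2} = \left(-7\right)^{2} = 49$)
$w = 14$ ($w = -1 - \left(3 - 18\right) = -1 - -15 = -1 + 15 = 14$)
$w l = 14 \cdot 49 = 686$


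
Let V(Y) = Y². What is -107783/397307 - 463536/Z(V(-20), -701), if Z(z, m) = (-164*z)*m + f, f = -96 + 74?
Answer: -50398329913/179121490573 ≈ -0.28136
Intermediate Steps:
f = -22
Z(z, m) = -22 - 164*m*z (Z(z, m) = (-164*z)*m - 22 = -164*m*z - 22 = -22 - 164*m*z)
-107783/397307 - 463536/Z(V(-20), -701) = -107783/397307 - 463536/(-22 - 164*(-701)*(-20)²) = -107783*1/397307 - 463536/(-22 - 164*(-701)*400) = -107783/397307 - 463536/(-22 + 45985600) = -107783/397307 - 463536/45985578 = -107783/397307 - 463536*1/45985578 = -107783/397307 - 77256/7664263 = -50398329913/179121490573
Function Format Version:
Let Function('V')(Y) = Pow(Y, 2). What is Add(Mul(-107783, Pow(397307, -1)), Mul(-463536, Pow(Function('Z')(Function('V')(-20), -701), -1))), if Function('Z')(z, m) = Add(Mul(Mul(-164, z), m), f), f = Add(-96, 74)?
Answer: Rational(-50398329913, 179121490573) ≈ -0.28136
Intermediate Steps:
f = -22
Function('Z')(z, m) = Add(-22, Mul(-164, m, z)) (Function('Z')(z, m) = Add(Mul(Mul(-164, z), m), -22) = Add(Mul(-164, m, z), -22) = Add(-22, Mul(-164, m, z)))
Add(Mul(-107783, Pow(397307, -1)), Mul(-463536, Pow(Function('Z')(Function('V')(-20), -701), -1))) = Add(Mul(-107783, Pow(397307, -1)), Mul(-463536, Pow(Add(-22, Mul(-164, -701, Pow(-20, 2))), -1))) = Add(Mul(-107783, Rational(1, 397307)), Mul(-463536, Pow(Add(-22, Mul(-164, -701, 400)), -1))) = Add(Rational(-107783, 397307), Mul(-463536, Pow(Add(-22, 45985600), -1))) = Add(Rational(-107783, 397307), Mul(-463536, Pow(45985578, -1))) = Add(Rational(-107783, 397307), Mul(-463536, Rational(1, 45985578))) = Add(Rational(-107783, 397307), Rational(-77256, 7664263)) = Rational(-50398329913, 179121490573)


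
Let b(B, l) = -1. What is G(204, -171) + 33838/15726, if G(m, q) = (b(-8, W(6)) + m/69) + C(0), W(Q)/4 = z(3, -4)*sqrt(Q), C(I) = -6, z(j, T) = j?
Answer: -342122/180849 ≈ -1.8918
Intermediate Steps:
W(Q) = 12*sqrt(Q) (W(Q) = 4*(3*sqrt(Q)) = 12*sqrt(Q))
G(m, q) = -7 + m/69 (G(m, q) = (-1 + m/69) - 6 = -7 + m/69)
G(204, -171) + 33838/15726 = (-7 + (1/69)*204) + 33838/15726 = (-7 + 68/23) + 33838*(1/15726) = -93/23 + 16919/7863 = -342122/180849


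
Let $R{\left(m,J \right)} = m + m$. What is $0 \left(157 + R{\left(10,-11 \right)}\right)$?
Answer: $0$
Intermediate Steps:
$R{\left(m,J \right)} = 2 m$
$0 \left(157 + R{\left(10,-11 \right)}\right) = 0 \left(157 + 2 \cdot 10\right) = 0 \left(157 + 20\right) = 0 \cdot 177 = 0$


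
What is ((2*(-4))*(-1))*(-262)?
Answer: -2096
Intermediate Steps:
((2*(-4))*(-1))*(-262) = -8*(-1)*(-262) = 8*(-262) = -2096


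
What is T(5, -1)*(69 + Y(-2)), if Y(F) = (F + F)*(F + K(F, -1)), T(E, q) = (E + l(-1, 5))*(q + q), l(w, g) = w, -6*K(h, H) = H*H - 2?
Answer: -1832/3 ≈ -610.67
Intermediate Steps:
K(h, H) = ⅓ - H²/6 (K(h, H) = -(H*H - 2)/6 = -(H² - 2)/6 = -(-2 + H²)/6 = ⅓ - H²/6)
T(E, q) = 2*q*(-1 + E) (T(E, q) = (E - 1)*(q + q) = (-1 + E)*(2*q) = 2*q*(-1 + E))
Y(F) = 2*F*(⅙ + F) (Y(F) = (F + F)*(F + (⅓ - ⅙*(-1)²)) = (2*F)*(F + (⅓ - ⅙*1)) = (2*F)*(F + (⅓ - ⅙)) = (2*F)*(F + ⅙) = (2*F)*(⅙ + F) = 2*F*(⅙ + F))
T(5, -1)*(69 + Y(-2)) = (2*(-1)*(-1 + 5))*(69 + (⅓)*(-2)*(1 + 6*(-2))) = (2*(-1)*4)*(69 + (⅓)*(-2)*(1 - 12)) = -8*(69 + (⅓)*(-2)*(-11)) = -8*(69 + 22/3) = -8*229/3 = -1832/3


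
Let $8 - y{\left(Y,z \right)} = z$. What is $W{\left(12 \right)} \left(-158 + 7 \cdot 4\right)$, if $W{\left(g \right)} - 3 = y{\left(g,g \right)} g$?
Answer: $5850$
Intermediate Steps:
$y{\left(Y,z \right)} = 8 - z$
$W{\left(g \right)} = 3 + g \left(8 - g\right)$ ($W{\left(g \right)} = 3 + \left(8 - g\right) g = 3 + g \left(8 - g\right)$)
$W{\left(12 \right)} \left(-158 + 7 \cdot 4\right) = \left(3 - 12 \left(-8 + 12\right)\right) \left(-158 + 7 \cdot 4\right) = \left(3 - 12 \cdot 4\right) \left(-158 + 28\right) = \left(3 - 48\right) \left(-130\right) = \left(-45\right) \left(-130\right) = 5850$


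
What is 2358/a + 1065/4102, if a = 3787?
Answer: 1957953/2219182 ≈ 0.88229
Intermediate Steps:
2358/a + 1065/4102 = 2358/3787 + 1065/4102 = 1957953/2219182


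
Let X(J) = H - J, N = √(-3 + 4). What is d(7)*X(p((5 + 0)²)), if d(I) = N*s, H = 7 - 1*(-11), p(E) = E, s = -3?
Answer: 21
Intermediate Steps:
H = 18 (H = 7 + 11 = 18)
N = 1 (N = √1 = 1)
X(J) = 18 - J
d(I) = -3 (d(I) = 1*(-3) = -3)
d(7)*X(p((5 + 0)²)) = -3*(18 - (5 + 0)²) = -3*(18 - 1*5²) = -3*(18 - 1*25) = -3*(18 - 25) = -3*(-7) = 21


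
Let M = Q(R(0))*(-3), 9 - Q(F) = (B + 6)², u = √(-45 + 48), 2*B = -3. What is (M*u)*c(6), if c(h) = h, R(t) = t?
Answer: 405*√3/2 ≈ 350.74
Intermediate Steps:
B = -3/2 (B = (½)*(-3) = -3/2 ≈ -1.5000)
u = √3 ≈ 1.7320
Q(F) = -45/4 (Q(F) = 9 - (-3/2 + 6)² = 9 - (9/2)² = 9 - 1*81/4 = 9 - 81/4 = -45/4)
M = 135/4 (M = -45/4*(-3) = 135/4 ≈ 33.750)
(M*u)*c(6) = (135*√3/4)*6 = 405*√3/2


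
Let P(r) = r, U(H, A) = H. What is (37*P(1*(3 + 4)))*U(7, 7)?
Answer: 1813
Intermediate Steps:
(37*P(1*(3 + 4)))*U(7, 7) = (37*(1*(3 + 4)))*7 = (37*(1*7))*7 = (37*7)*7 = 259*7 = 1813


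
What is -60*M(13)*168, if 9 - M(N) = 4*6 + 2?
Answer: 171360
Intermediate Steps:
M(N) = -17 (M(N) = 9 - (4*6 + 2) = 9 - (24 + 2) = 9 - 1*26 = 9 - 26 = -17)
-60*M(13)*168 = -60*(-17)*168 = 1020*168 = 171360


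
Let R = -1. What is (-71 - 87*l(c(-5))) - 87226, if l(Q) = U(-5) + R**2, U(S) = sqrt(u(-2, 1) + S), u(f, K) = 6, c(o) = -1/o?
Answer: -87471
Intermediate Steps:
U(S) = sqrt(6 + S)
l(Q) = 2 (l(Q) = sqrt(6 - 5) + (-1)**2 = sqrt(1) + 1 = 1 + 1 = 2)
(-71 - 87*l(c(-5))) - 87226 = (-71 - 87*2) - 87226 = (-71 - 174) - 87226 = -245 - 87226 = -87471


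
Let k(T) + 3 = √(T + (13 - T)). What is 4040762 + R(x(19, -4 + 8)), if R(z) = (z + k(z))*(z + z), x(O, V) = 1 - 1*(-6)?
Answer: 4040818 + 14*√13 ≈ 4.0409e+6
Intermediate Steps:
k(T) = -3 + √13 (k(T) = -3 + √(T + (13 - T)) = -3 + √13)
x(O, V) = 7 (x(O, V) = 1 + 6 = 7)
R(z) = 2*z*(-3 + z + √13) (R(z) = (z + (-3 + √13))*(z + z) = (-3 + z + √13)*(2*z) = 2*z*(-3 + z + √13))
4040762 + R(x(19, -4 + 8)) = 4040762 + 2*7*(-3 + 7 + √13) = 4040762 + 2*7*(4 + √13) = 4040762 + (56 + 14*√13) = 4040818 + 14*√13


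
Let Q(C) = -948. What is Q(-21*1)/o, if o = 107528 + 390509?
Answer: -948/498037 ≈ -0.0019035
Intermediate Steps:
o = 498037
Q(-21*1)/o = -948/498037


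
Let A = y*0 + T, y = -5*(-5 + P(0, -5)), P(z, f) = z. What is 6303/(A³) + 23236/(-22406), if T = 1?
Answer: 70600891/11203 ≈ 6302.0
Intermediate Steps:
y = 25 (y = -5*(-5 + 0) = -5*(-5) = 25)
A = 1 (A = 25*0 + 1 = 0 + 1 = 1)
6303/(A³) + 23236/(-22406) = 6303/(1³) + 23236/(-22406) = 6303/1 + 23236*(-1/22406) = 6303*1 - 11618/11203 = 6303 - 11618/11203 = 70600891/11203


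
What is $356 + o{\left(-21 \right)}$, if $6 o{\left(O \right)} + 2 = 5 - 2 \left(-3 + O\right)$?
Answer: $\frac{729}{2} \approx 364.5$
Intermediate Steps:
$o{\left(O \right)} = \frac{3}{2} - \frac{O}{3}$ ($o{\left(O \right)} = - \frac{1}{3} + \frac{5 - 2 \left(-3 + O\right)}{6} = - \frac{1}{3} + \frac{5 - \left(-6 + 2 O\right)}{6} = - \frac{1}{3} + \frac{11 - 2 O}{6} = - \frac{1}{3} - \left(- \frac{11}{6} + \frac{O}{3}\right) = \frac{3}{2} - \frac{O}{3}$)
$356 + o{\left(-21 \right)} = 356 + \left(\frac{3}{2} - -7\right) = 356 + \left(\frac{3}{2} + 7\right) = 356 + \frac{17}{2} = \frac{729}{2}$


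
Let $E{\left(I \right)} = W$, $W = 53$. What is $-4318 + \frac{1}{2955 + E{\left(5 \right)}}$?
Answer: $- \frac{12988543}{3008} \approx -4318.0$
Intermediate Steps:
$E{\left(I \right)} = 53$
$-4318 + \frac{1}{2955 + E{\left(5 \right)}} = -4318 + \frac{1}{2955 + 53} = -4318 + \frac{1}{3008} = - \frac{12988543}{3008}$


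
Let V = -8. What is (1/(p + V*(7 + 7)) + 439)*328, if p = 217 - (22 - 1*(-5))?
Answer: 5615852/39 ≈ 1.4400e+5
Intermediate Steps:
p = 190 (p = 217 - (22 + 5) = 217 - 1*27 = 217 - 27 = 190)
(1/(p + V*(7 + 7)) + 439)*328 = (1/(190 - 8*(7 + 7)) + 439)*328 = (1/(190 - 8*14) + 439)*328 = (1/(190 - 112) + 439)*328 = (1/78 + 439)*328 = (34243/78)*328 = 5615852/39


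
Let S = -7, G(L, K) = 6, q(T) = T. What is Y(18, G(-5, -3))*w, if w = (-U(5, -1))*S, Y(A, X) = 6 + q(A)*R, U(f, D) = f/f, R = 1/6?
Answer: 63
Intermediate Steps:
R = ⅙ ≈ 0.16667
U(f, D) = 1
Y(A, X) = 6 + A/6 (Y(A, X) = 6 + A*(⅙) = 6 + A/6)
w = 7 (w = -1*1*(-7) = -1*(-7) = 7)
Y(18, G(-5, -3))*w = (6 + (⅙)*18)*7 = (6 + 3)*7 = 9*7 = 63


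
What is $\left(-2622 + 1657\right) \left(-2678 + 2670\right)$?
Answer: $7720$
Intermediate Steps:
$\left(-2622 + 1657\right) \left(-2678 + 2670\right) = \left(-965\right) \left(-8\right) = 7720$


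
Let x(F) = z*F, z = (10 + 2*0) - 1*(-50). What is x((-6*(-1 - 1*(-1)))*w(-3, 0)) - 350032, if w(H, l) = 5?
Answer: -350032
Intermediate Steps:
z = 60 (z = (10 + 0) + 50 = 10 + 50 = 60)
x(F) = 60*F
x((-6*(-1 - 1*(-1)))*w(-3, 0)) - 350032 = 60*(-6*(-1 - 1*(-1))*5) - 350032 = 60*(-6*(-1 + 1)*5) - 350032 = 60*(-6*0*5) - 350032 = 60*(0*5) - 350032 = 60*0 - 350032 = 0 - 350032 = -350032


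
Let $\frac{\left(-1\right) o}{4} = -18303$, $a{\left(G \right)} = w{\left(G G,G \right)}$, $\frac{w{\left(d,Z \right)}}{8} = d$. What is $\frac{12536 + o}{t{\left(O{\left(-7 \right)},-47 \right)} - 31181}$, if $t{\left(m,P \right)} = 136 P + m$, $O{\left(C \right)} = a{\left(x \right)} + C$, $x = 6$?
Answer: $- \frac{21437}{9323} \approx -2.2994$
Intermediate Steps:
$w{\left(d,Z \right)} = 8 d$
$a{\left(G \right)} = 8 G^{2}$ ($a{\left(G \right)} = 8 G G = 8 G^{2}$)
$o = 73212$ ($o = \left(-4\right) \left(-18303\right) = 73212$)
$O{\left(C \right)} = 288 + C$ ($O{\left(C \right)} = 8 \cdot 6^{2} + C = 8 \cdot 36 + C = 288 + C$)
$t{\left(m,P \right)} = m + 136 P$
$\frac{12536 + o}{t{\left(O{\left(-7 \right)},-47 \right)} - 31181} = \frac{12536 + 73212}{\left(\left(288 - 7\right) + 136 \left(-47\right)\right) - 31181} = \frac{85748}{\left(281 - 6392\right) - 31181} = \frac{85748}{-6111 - 31181} = \frac{85748}{-37292} = 85748 \left(- \frac{1}{37292}\right) = - \frac{21437}{9323}$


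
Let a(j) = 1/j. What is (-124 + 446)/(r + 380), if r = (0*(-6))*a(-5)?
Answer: 161/190 ≈ 0.84737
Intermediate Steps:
r = 0 (r = (0*(-6))/(-5) = 0*(-⅕) = 0)
(-124 + 446)/(r + 380) = (-124 + 446)/(0 + 380) = 322/380 = 322*(1/380) = 161/190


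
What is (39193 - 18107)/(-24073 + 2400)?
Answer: -21086/21673 ≈ -0.97292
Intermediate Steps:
(39193 - 18107)/(-24073 + 2400) = 21086/(-21673) = 21086*(-1/21673) = -21086/21673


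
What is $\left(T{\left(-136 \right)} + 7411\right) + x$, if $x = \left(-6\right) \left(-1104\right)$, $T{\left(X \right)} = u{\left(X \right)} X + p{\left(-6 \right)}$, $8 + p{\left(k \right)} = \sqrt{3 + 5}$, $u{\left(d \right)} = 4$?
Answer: $13483 + 2 \sqrt{2} \approx 13486.0$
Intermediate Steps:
$p{\left(k \right)} = -8 + 2 \sqrt{2}$ ($p{\left(k \right)} = -8 + \sqrt{3 + 5} = -8 + \sqrt{8} = -8 + 2 \sqrt{2}$)
$T{\left(X \right)} = -8 + 2 \sqrt{2} + 4 X$ ($T{\left(X \right)} = 4 X - \left(8 - 2 \sqrt{2}\right) = -8 + 2 \sqrt{2} + 4 X$)
$x = 6624$
$\left(T{\left(-136 \right)} + 7411\right) + x = \left(\left(-8 + 2 \sqrt{2} + 4 \left(-136\right)\right) + 7411\right) + 6624 = \left(\left(-8 + 2 \sqrt{2} - 544\right) + 7411\right) + 6624 = \left(\left(-552 + 2 \sqrt{2}\right) + 7411\right) + 6624 = \left(6859 + 2 \sqrt{2}\right) + 6624 = 13483 + 2 \sqrt{2}$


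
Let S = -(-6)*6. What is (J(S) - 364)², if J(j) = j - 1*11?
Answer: 114921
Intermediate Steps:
S = 36 (S = -6*(-6) = 36)
J(j) = -11 + j (J(j) = j - 11 = -11 + j)
(J(S) - 364)² = ((-11 + 36) - 364)² = (25 - 364)² = (-339)² = 114921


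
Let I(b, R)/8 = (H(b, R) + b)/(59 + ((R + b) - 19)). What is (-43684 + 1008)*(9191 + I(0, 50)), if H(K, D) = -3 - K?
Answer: -5883356036/15 ≈ -3.9222e+8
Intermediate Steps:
I(b, R) = -24/(40 + R + b) (I(b, R) = 8*(((-3 - b) + b)/(59 + ((R + b) - 19))) = 8*(-3/(59 + (-19 + R + b))) = 8*(-3/(40 + R + b)) = -24/(40 + R + b))
(-43684 + 1008)*(9191 + I(0, 50)) = (-43684 + 1008)*(9191 - 24/(40 + 50 + 0)) = -42676*(9191 - 24/90) = -42676*(9191 - 24*1/90) = -42676*(9191 - 4/15) = -42676*137861/15 = -5883356036/15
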